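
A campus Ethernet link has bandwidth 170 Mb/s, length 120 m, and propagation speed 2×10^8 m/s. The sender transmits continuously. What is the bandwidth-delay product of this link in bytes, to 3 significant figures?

Propagation delay = 120 / 200000000 = 6e-07 s.
BDP = R × t_prop = 170000000 × 6e-07 = 102 bits.
In bytes: 102/8 = 12.8 bytes.

12.8 bytes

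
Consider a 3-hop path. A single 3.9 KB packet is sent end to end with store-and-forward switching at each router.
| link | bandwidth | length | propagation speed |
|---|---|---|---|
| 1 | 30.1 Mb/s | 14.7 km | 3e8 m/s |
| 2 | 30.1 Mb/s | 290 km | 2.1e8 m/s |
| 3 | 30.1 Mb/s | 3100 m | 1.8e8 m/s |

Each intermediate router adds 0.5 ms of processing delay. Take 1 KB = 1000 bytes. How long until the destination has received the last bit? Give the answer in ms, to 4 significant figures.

5.557 ms

L = 31200 bits.
Transmission delay per hop = L/R = 31200/30100000 = 1.03654 ms; 3 hops → 3.10963 ms.
Propagation delays (d/s per hop): 0.049, 1.38095, 0.0172222 ms; sum = 1.44717 ms.
Processing at 2 router(s): 2 × 0.5 ms = 1 ms.
End-to-end = 5.557 ms.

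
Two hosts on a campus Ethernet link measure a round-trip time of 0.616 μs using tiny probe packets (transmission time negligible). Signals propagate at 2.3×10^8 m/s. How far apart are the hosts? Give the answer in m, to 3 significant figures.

One-way propagation = RTT/2 = 0.308 μs.
d = s × t = 2.3e+08 × 3.08e-07 = 70.8 m.

70.8 m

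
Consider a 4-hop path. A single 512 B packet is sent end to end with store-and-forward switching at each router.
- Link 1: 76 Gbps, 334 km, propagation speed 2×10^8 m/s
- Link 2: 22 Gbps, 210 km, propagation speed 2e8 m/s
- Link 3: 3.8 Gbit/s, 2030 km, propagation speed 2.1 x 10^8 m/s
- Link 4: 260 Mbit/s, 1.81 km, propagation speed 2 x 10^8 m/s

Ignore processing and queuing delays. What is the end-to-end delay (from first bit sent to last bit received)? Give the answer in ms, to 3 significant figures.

L = 512 × 8 = 4096 bits.
Transmission delays (L/R per hop): 5.38947e-05, 0.000186182, 0.00107789, 0.0157538 ms; sum = 0.0170718 ms.
Propagation delays (d/s per hop): 1.67, 1.05, 9.66667, 0.00905 ms; sum = 12.3957 ms.
End-to-end = 12.4 ms.

12.4 ms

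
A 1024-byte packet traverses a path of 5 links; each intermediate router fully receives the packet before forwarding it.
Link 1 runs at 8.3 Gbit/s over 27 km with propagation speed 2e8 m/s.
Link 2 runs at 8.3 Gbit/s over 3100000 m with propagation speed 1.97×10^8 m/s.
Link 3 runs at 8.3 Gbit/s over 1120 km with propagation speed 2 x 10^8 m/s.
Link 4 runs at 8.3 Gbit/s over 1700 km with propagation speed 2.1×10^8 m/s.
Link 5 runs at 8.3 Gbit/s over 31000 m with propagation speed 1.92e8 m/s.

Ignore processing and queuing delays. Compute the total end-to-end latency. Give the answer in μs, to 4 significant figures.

29730 μs

L = 1024 × 8 = 8192 bits.
Transmission delay per hop = L/R = 8192/8.3e+09 = 0.986988 μs; 5 hops → 4.93494 μs.
Propagation delays (d/s per hop): 135, 15736, 5600, 8095.24, 161.458 μs; sum = 29727.7 μs.
End-to-end = 29730 μs.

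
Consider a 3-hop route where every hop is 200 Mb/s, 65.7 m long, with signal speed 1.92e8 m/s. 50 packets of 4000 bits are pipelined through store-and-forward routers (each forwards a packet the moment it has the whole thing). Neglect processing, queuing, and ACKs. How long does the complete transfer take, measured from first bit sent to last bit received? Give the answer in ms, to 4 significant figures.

Per-hop transmission t_tx = L/R = 4000/200000000 = 0.02 ms.
Per-hop propagation t_prop = 65.7/192000000 = 0.000342188 ms.
Pipeline fill: first packet needs 3·t_tx to clear all hops; remaining 49 packets each add one t_tx.
Total = (3+50-1)·t_tx + 3·t_prop = 52·0.02 + 3·0.000342188 = 1.041 ms.

1.041 ms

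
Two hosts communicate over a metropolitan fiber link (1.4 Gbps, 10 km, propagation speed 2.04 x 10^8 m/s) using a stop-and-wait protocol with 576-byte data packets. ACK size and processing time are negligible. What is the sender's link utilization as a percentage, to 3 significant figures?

3.25 %

t_tx = L/R = 4608/1400000000 = 3.29143e-06 s.
t_prop = 10000/204000000 = 4.90196e-05 s; RTT = 9.80392e-05 s.
Cycle = t_tx + RTT = 0.000101331 s.
Utilization = t_tx / cycle = 3.29143e-06/0.000101331 = 3.25 %.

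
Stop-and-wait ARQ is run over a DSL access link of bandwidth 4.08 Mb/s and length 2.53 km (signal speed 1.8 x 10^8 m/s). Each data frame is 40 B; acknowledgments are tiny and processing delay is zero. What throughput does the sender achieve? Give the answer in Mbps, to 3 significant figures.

3.00 Mbps

t_tx = L/R = 320/4080000 = 7.84314e-05 s.
t_prop = 2530/180000000 = 1.40556e-05 s; RTT = 2.81111e-05 s.
Cycle = t_tx + RTT = 0.000106542 s.
Throughput = L / cycle = 320 / 0.000106542 = 3.00 Mbps.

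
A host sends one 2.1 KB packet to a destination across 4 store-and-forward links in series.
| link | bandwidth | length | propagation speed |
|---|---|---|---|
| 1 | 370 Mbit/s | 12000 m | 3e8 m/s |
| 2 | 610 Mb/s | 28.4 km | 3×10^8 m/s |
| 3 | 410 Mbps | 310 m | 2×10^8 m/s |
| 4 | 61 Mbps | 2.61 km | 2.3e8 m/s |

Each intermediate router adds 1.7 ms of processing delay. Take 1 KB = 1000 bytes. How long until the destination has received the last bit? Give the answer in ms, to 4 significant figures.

L = 16800 bits.
Transmission delays (L/R per hop): 0.0454054, 0.027541, 0.0409756, 0.27541 ms; sum = 0.389332 ms.
Propagation delays (d/s per hop): 0.04, 0.0946667, 0.00155, 0.0113478 ms; sum = 0.147564 ms.
Processing at 3 router(s): 3 × 1.7 ms = 5.1 ms.
End-to-end = 5.637 ms.

5.637 ms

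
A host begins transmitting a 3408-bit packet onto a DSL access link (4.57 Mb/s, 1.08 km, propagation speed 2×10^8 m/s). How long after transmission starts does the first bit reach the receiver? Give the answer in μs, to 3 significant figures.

5.40 μs

First bit experiences only propagation delay: d/s = 1080/200000000 = 5.40 μs.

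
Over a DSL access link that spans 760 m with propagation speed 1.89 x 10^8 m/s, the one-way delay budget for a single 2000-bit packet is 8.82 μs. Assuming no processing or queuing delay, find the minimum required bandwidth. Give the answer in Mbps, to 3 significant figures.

417 Mbps

Propagation delay = 760 / 189000000 = 4.02116 μs.
Transmission budget = 8.82 − 4.02116 = 4.79884 μs.
R ≥ L / t_tx = 2000 bits / 4.79884e-06 s = 417 Mbps.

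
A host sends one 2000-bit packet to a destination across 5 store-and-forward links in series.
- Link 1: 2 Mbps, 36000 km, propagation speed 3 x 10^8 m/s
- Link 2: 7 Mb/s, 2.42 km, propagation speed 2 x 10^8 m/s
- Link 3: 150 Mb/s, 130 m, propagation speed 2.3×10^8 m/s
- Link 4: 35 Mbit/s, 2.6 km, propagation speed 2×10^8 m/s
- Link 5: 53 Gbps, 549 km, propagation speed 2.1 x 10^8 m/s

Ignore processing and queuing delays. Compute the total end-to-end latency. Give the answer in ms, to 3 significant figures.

Transmission delays (L/R per hop): 1, 0.285714, 0.0133333, 0.0571429, 3.77358e-05 ms; sum = 1.35623 ms.
Propagation delays (d/s per hop): 120, 0.0121, 0.000565217, 0.013, 2.61429 ms; sum = 122.64 ms.
End-to-end = 124 ms.

124 ms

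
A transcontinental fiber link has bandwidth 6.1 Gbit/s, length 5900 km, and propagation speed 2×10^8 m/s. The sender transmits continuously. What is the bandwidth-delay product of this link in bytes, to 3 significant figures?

22500000 bytes

Propagation delay = 5900000 / 200000000 = 0.0295 s.
BDP = R × t_prop = 6100000000 × 0.0295 = 179950000 bits.
In bytes: 179950000/8 = 22500000 bytes.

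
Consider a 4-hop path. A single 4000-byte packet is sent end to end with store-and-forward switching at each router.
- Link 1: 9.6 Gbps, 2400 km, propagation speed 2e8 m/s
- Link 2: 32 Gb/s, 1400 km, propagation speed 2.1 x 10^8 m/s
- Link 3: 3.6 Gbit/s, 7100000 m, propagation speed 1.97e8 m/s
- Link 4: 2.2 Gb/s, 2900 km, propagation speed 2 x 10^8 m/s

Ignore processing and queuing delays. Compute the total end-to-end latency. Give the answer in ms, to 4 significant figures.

L = 4000 × 8 = 32000 bits.
Transmission delays (L/R per hop): 0.00333333, 0.001, 0.00888889, 0.0145455 ms; sum = 0.0277677 ms.
Propagation delays (d/s per hop): 12, 6.66667, 36.0406, 14.5 ms; sum = 69.2073 ms.
End-to-end = 69.24 ms.

69.24 ms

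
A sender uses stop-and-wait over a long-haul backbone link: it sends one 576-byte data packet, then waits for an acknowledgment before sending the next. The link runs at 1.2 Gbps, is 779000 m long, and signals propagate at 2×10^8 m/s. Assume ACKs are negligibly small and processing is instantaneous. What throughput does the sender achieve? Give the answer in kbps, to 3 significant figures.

591 kbps

t_tx = L/R = 4608/1200000000 = 3.84e-06 s.
t_prop = 779000/200000000 = 0.003895 s; RTT = 0.00779 s.
Cycle = t_tx + RTT = 0.00779384 s.
Throughput = L / cycle = 4608 / 0.00779384 = 591 kbps.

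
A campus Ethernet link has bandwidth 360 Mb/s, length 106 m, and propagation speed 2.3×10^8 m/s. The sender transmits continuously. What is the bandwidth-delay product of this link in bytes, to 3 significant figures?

20.7 bytes

Propagation delay = 106 / 2.3e+08 = 4.6087e-07 s.
BDP = R × t_prop = 360000000 × 4.6087e-07 = 165.913 bits.
In bytes: 165.913/8 = 20.7 bytes.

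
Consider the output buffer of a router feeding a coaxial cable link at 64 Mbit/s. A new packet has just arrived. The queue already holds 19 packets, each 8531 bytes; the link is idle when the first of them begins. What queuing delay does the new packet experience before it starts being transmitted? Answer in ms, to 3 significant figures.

Each queued packet: L/R = 68248/64000000 = 1.06638 ms.
19 queued → 20.2611 ms.
Queuing delay = 20.3 ms.

20.3 ms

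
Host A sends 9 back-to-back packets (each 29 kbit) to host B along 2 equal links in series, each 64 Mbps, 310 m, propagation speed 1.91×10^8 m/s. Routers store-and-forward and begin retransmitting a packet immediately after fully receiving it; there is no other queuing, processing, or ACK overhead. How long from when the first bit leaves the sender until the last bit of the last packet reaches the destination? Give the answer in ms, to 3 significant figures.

Per-hop transmission t_tx = L/R = 29000/64000000 = 0.453125 ms.
Per-hop propagation t_prop = 310/191000000 = 0.00162304 ms.
Pipeline fill: first packet needs 2·t_tx to clear all hops; remaining 8 packets each add one t_tx.
Total = (2+9-1)·t_tx + 2·t_prop = 10·0.453125 + 2·0.00162304 = 4.53 ms.

4.53 ms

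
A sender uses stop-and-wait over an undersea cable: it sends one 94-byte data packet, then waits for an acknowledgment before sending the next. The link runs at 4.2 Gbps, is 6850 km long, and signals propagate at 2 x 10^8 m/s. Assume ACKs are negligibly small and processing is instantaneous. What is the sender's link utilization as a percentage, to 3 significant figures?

t_tx = L/R = 752/4200000000 = 1.79048e-07 s.
t_prop = 6850000/200000000 = 0.03425 s; RTT = 0.0685 s.
Cycle = t_tx + RTT = 0.0685002 s.
Utilization = t_tx / cycle = 1.79048e-07/0.0685002 = 0.000261 %.

0.000261 %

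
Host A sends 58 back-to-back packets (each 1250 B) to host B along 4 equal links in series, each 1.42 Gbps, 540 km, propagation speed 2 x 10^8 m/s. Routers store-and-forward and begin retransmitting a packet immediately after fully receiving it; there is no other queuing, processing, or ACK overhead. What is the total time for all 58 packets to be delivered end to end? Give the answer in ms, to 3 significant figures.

Per-hop transmission t_tx = L/R = 10000/1420000000 = 0.00704225 ms.
Per-hop propagation t_prop = 540000/200000000 = 2.7 ms.
Pipeline fill: first packet needs 4·t_tx to clear all hops; remaining 57 packets each add one t_tx.
Total = (4+58-1)·t_tx + 4·t_prop = 61·0.00704225 + 4·2.7 = 11.2 ms.

11.2 ms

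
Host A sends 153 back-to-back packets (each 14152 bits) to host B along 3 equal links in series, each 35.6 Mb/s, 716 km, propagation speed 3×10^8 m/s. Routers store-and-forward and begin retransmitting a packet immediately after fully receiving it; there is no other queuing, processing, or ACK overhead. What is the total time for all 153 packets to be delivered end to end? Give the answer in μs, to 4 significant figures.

Per-hop transmission t_tx = L/R = 14152/35600000 = 397.528 μs.
Per-hop propagation t_prop = 716000/300000000 = 2386.67 μs.
Pipeline fill: first packet needs 3·t_tx to clear all hops; remaining 152 packets each add one t_tx.
Total = (3+153-1)·t_tx + 3·t_prop = 155·397.528 + 3·2386.67 = 68780 μs.

68780 μs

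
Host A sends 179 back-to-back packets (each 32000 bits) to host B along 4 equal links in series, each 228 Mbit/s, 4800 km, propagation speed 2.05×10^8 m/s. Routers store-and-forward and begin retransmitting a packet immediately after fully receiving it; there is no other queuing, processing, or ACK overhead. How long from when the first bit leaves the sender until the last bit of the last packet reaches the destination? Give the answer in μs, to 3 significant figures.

Per-hop transmission t_tx = L/R = 32000/228000000 = 140.351 μs.
Per-hop propagation t_prop = 4800000/2.05e+08 = 23414.6 μs.
Pipeline fill: first packet needs 4·t_tx to clear all hops; remaining 178 packets each add one t_tx.
Total = (4+179-1)·t_tx + 4·t_prop = 182·140.351 + 4·23414.6 = 119000 μs.

119000 μs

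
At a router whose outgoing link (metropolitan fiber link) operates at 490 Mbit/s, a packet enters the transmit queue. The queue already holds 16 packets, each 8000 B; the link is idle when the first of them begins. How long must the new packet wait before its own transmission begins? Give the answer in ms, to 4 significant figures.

2.090 ms

Each queued packet: L/R = 64000/490000000 = 0.130612 ms.
16 queued → 2.0898 ms.
Queuing delay = 2.090 ms.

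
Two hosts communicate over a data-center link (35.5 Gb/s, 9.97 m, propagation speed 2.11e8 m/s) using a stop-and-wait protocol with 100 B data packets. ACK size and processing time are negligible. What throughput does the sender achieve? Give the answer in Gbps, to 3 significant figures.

6.84 Gbps

t_tx = L/R = 800/35500000000 = 2.25352e-08 s.
t_prop = 9.97/211000000 = 4.72512e-08 s; RTT = 9.45024e-08 s.
Cycle = t_tx + RTT = 1.17038e-07 s.
Throughput = L / cycle = 800 / 1.17038e-07 = 6.84 Gbps.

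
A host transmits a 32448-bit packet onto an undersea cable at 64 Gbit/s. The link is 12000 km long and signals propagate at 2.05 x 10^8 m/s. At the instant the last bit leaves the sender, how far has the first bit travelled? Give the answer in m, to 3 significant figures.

t_tx = L/R = 32448/64000000000 = 5.07e-07 s.
Distance = s × t_tx = 2.05e+08 × 5.07e-07 = 104 m.

104 m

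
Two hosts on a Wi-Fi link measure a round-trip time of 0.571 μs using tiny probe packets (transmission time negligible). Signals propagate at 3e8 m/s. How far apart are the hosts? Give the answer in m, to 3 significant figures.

85.7 m

One-way propagation = RTT/2 = 0.2855 μs.
d = s × t = 300000000 × 2.855e-07 = 85.7 m.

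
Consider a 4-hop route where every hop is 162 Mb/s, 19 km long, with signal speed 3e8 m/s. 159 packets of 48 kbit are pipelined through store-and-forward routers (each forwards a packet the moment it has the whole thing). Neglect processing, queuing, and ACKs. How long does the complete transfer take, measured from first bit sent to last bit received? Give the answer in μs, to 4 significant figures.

Per-hop transmission t_tx = L/R = 48000/162000000 = 296.296 μs.
Per-hop propagation t_prop = 19000/300000000 = 63.3333 μs.
Pipeline fill: first packet needs 4·t_tx to clear all hops; remaining 158 packets each add one t_tx.
Total = (4+159-1)·t_tx + 4·t_prop = 162·296.296 + 4·63.3333 = 48250 μs.

48250 μs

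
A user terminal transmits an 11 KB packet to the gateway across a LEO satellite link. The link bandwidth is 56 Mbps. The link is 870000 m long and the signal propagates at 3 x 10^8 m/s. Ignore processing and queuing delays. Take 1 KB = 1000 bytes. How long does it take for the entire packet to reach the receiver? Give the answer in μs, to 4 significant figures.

L = 88000 bits.
Transmission delay = L/R = 88000 / 56000000 = 1571.43 μs.
Propagation delay = d/s = 870000 m / 300000000 m/s = 2900 μs.
Total = 4471 μs.

4471 μs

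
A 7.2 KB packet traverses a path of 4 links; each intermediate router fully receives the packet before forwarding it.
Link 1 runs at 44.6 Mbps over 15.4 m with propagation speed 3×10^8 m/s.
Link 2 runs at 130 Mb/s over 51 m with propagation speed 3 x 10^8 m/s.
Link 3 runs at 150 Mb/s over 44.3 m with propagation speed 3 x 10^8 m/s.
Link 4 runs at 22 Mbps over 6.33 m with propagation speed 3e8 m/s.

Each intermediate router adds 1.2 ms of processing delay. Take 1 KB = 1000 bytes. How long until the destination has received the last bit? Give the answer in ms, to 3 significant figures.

L = 57600 bits.
Transmission delays (L/R per hop): 1.29148, 0.443077, 0.384, 2.61818 ms; sum = 4.73674 ms.
Propagation delays (d/s per hop): 5.13333e-05, 0.00017, 0.000147667, 2.11e-05 ms; sum = 0.0003901 ms.
Processing at 3 router(s): 3 × 1.2 ms = 3.6 ms.
End-to-end = 8.34 ms.

8.34 ms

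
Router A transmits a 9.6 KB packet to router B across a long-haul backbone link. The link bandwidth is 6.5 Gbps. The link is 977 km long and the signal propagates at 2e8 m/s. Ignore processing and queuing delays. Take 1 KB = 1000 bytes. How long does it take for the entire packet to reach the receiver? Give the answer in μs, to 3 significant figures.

4900 μs

L = 76800 bits.
Transmission delay = L/R = 76800 / 6500000000 = 11.8154 μs.
Propagation delay = d/s = 977000 m / 200000000 m/s = 4885 μs.
Total = 4900 μs.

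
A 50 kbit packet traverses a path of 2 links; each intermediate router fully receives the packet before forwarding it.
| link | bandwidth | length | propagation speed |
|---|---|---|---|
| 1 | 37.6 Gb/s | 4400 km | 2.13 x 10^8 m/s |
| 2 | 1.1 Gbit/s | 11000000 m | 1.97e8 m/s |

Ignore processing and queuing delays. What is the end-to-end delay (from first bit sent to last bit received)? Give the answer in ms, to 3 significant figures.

76.5 ms

L = 50000 bits.
Transmission delays (L/R per hop): 0.00132979, 0.0454545 ms; sum = 0.0467843 ms.
Propagation delays (d/s per hop): 20.6573, 55.8376 ms; sum = 76.4948 ms.
End-to-end = 76.5 ms.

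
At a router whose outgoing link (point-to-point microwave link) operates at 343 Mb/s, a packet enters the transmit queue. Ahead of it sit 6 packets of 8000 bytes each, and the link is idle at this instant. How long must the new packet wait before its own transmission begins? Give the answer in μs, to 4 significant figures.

Each queued packet: L/R = 64000/343000000 = 186.589 μs.
6 queued → 1119.53 μs.
Queuing delay = 1120 μs.

1120 μs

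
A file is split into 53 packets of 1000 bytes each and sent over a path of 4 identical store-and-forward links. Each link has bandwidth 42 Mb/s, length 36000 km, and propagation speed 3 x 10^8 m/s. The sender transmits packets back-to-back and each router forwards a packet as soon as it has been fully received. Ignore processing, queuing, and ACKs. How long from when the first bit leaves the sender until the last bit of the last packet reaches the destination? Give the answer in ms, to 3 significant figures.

Per-hop transmission t_tx = L/R = 8000/42000000 = 0.190476 ms.
Per-hop propagation t_prop = 36000000/300000000 = 120 ms.
Pipeline fill: first packet needs 4·t_tx to clear all hops; remaining 52 packets each add one t_tx.
Total = (4+53-1)·t_tx + 4·t_prop = 56·0.190476 + 4·120 = 491 ms.

491 ms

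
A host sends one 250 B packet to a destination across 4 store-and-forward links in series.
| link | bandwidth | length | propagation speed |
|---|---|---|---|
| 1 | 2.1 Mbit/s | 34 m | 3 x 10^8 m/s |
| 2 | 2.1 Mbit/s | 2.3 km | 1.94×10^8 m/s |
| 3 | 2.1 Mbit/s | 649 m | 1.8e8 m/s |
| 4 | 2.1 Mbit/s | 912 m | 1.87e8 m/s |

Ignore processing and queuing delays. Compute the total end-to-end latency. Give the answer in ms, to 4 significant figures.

3.830 ms

L = 250 × 8 = 2000 bits.
Transmission delay per hop = L/R = 2000/2100000 = 0.952381 ms; 4 hops → 3.80952 ms.
Propagation delays (d/s per hop): 0.000113333, 0.0118557, 0.00360556, 0.00487701 ms; sum = 0.0204516 ms.
End-to-end = 3.830 ms.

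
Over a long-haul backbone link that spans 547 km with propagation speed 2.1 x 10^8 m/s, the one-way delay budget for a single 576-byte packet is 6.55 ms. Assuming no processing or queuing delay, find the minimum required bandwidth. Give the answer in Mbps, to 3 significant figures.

L = 4608 bits.
Propagation delay = 547000 / 210000000 = 2.60476 ms.
Transmission budget = 6.55 − 2.60476 = 3.94524 ms.
R ≥ L / t_tx = 4608 bits / 0.00394524 s = 1.17 Mbps.

1.17 Mbps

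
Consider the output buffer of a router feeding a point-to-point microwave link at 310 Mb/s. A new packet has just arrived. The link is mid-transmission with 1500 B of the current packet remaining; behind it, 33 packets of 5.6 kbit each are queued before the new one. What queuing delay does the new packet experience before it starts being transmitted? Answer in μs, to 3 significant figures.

635 μs

Each queued packet: L/R = 5600/310000000 = 18.0645 μs.
33 queued → 596.129 μs.
Plus remaining 12000 bits of current packet: 38.7097 μs.
Queuing delay = 635 μs.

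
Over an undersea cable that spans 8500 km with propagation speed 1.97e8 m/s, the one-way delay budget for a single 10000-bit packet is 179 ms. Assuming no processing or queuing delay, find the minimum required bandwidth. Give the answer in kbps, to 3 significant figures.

73.6 kbps

Propagation delay = 8500000 / 197000000 = 43.1472 ms.
Transmission budget = 179 − 43.1472 = 135.853 ms.
R ≥ L / t_tx = 10000 bits / 0.135853 s = 73.6 kbps.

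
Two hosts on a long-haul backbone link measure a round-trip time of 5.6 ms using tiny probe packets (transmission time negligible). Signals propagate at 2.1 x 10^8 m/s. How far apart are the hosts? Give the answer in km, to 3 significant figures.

588 km

One-way propagation = RTT/2 = 2.8 ms.
d = s × t = 210000000 × 0.0028 = 588 km.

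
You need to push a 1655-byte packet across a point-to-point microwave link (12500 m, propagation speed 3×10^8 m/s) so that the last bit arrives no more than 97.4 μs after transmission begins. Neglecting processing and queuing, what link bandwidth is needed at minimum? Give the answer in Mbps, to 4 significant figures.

237.6 Mbps

L = 13240 bits.
Propagation delay = 12500 / 300000000 = 41.6667 μs.
Transmission budget = 97.4 − 41.6667 = 55.7333 μs.
R ≥ L / t_tx = 13240 bits / 5.57333e-05 s = 237.6 Mbps.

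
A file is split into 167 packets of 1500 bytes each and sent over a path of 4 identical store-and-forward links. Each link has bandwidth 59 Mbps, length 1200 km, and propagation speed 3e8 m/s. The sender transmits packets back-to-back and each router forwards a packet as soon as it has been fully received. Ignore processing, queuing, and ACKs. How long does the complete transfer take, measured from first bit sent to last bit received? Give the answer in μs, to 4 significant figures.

50580 μs

Per-hop transmission t_tx = L/R = 12000/59000000 = 203.39 μs.
Per-hop propagation t_prop = 1200000/300000000 = 4000 μs.
Pipeline fill: first packet needs 4·t_tx to clear all hops; remaining 166 packets each add one t_tx.
Total = (4+167-1)·t_tx + 4·t_prop = 170·203.39 + 4·4000 = 50580 μs.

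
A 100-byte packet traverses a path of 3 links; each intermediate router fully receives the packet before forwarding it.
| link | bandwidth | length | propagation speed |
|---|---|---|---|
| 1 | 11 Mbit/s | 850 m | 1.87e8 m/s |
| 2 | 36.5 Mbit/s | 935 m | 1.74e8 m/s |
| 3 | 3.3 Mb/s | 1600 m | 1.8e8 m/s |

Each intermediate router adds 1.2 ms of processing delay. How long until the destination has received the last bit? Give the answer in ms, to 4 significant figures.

2.756 ms

L = 100 × 8 = 800 bits.
Transmission delays (L/R per hop): 0.0727273, 0.0219178, 0.242424 ms; sum = 0.337069 ms.
Propagation delays (d/s per hop): 0.00454545, 0.00537356, 0.00888889 ms; sum = 0.0188079 ms.
Processing at 2 router(s): 2 × 1.2 ms = 2.4 ms.
End-to-end = 2.756 ms.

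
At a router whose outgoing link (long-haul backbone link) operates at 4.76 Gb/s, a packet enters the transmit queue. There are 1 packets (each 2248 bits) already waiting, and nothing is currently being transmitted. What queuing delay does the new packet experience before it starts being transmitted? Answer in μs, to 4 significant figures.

0.4723 μs

Each queued packet: L/R = 2248/4760000000 = 0.472269 μs.
1 queued → 0.472269 μs.
Queuing delay = 0.4723 μs.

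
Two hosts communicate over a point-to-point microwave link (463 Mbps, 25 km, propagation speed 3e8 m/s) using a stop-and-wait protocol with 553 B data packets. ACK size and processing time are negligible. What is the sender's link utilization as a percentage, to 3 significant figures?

5.42 %

t_tx = L/R = 4424/463000000 = 9.55508e-06 s.
t_prop = 25000/300000000 = 8.33333e-05 s; RTT = 0.000166667 s.
Cycle = t_tx + RTT = 0.000176222 s.
Utilization = t_tx / cycle = 9.55508e-06/0.000176222 = 5.42 %.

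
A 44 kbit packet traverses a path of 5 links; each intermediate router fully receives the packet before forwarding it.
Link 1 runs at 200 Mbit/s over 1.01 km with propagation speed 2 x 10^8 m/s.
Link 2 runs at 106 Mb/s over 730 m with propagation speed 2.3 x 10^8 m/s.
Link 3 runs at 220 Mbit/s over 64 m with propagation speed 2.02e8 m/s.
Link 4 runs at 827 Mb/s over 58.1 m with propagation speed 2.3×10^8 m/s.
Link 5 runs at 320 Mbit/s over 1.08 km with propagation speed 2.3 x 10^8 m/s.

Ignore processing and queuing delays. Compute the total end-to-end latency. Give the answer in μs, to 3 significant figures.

1040 μs

L = 44000 bits.
Transmission delays (L/R per hop): 220, 415.094, 200, 53.2044, 137.5 μs; sum = 1025.8 μs.
Propagation delays (d/s per hop): 5.05, 3.17391, 0.316832, 0.252609, 4.69565 μs; sum = 13.489 μs.
End-to-end = 1040 μs.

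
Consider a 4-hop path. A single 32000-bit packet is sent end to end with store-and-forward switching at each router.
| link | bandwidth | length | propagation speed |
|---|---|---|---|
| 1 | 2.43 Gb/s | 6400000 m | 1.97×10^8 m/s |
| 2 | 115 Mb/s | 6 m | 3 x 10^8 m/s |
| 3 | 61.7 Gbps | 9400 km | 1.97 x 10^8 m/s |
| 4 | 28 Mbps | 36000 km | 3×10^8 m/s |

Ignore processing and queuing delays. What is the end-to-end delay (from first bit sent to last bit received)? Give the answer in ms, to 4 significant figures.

Transmission delays (L/R per hop): 0.0131687, 0.278261, 0.000518639, 1.14286 ms; sum = 1.43481 ms.
Propagation delays (d/s per hop): 32.4873, 2e-05, 47.7157, 120 ms; sum = 200.203 ms.
End-to-end = 201.6 ms.

201.6 ms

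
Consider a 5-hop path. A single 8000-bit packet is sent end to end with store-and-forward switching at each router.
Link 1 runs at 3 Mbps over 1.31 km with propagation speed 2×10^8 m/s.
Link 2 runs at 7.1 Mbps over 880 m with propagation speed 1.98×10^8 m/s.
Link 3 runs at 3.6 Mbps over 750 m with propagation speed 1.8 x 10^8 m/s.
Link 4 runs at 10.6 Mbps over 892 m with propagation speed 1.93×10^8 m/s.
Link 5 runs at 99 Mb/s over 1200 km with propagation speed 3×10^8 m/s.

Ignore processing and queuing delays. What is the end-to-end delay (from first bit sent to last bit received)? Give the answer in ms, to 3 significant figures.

10.9 ms

Transmission delays (L/R per hop): 2.66667, 1.12676, 2.22222, 0.754717, 0.0808081 ms; sum = 6.85117 ms.
Propagation delays (d/s per hop): 0.00655, 0.00444444, 0.00416667, 0.00462176, 4 ms; sum = 4.01978 ms.
End-to-end = 10.9 ms.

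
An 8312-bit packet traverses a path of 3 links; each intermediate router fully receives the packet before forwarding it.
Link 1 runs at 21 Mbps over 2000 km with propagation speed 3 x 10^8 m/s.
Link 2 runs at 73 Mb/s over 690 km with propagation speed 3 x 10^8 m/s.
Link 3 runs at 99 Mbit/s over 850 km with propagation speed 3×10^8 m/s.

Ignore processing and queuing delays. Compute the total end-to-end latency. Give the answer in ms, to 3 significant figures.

12.4 ms

Transmission delays (L/R per hop): 0.39581, 0.113863, 0.0839596 ms; sum = 0.593632 ms.
Propagation delays (d/s per hop): 6.66667, 2.3, 2.83333 ms; sum = 11.8 ms.
End-to-end = 12.4 ms.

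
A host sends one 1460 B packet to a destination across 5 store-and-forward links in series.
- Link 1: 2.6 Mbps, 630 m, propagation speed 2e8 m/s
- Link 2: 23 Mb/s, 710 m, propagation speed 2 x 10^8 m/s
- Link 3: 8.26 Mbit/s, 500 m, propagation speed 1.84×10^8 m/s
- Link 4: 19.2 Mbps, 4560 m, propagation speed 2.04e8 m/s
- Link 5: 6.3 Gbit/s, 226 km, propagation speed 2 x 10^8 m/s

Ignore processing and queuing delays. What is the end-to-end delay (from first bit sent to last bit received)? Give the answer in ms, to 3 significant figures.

8.19 ms

L = 1460 × 8 = 11680 bits.
Transmission delays (L/R per hop): 4.49231, 0.507826, 1.41404, 0.608333, 0.00185397 ms; sum = 7.02436 ms.
Propagation delays (d/s per hop): 0.00315, 0.00355, 0.00271739, 0.0223529, 1.13 ms; sum = 1.16177 ms.
End-to-end = 8.19 ms.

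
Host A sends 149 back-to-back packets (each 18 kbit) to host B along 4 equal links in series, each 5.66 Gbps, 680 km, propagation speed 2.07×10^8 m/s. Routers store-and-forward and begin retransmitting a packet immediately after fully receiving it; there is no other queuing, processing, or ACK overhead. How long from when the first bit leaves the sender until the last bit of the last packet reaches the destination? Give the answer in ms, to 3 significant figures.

Per-hop transmission t_tx = L/R = 18000/5660000000 = 0.00318021 ms.
Per-hop propagation t_prop = 680000/2.07e+08 = 3.28502 ms.
Pipeline fill: first packet needs 4·t_tx to clear all hops; remaining 148 packets each add one t_tx.
Total = (4+149-1)·t_tx + 4·t_prop = 152·0.00318021 + 4·3.28502 = 13.6 ms.

13.6 ms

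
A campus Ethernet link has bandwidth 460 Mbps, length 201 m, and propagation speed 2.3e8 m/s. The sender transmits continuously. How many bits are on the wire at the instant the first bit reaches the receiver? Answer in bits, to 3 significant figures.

402 bits

Propagation delay = 201 / 2.3e+08 = 8.73913e-07 s.
BDP = R × t_prop = 460000000 × 8.73913e-07 = 402 bits.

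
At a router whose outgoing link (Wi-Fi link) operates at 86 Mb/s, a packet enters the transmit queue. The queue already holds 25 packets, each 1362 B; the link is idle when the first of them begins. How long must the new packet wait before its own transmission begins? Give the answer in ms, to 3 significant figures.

3.17 ms

Each queued packet: L/R = 10896/86000000 = 0.126698 ms.
25 queued → 3.16744 ms.
Queuing delay = 3.17 ms.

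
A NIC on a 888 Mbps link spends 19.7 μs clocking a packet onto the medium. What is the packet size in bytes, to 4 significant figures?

2187 bytes

L = R × t_tx = 888000000 b/s × 1.97e-05 s = 17493.6 bits.
In bytes: 17493.6 / 8 = 2187 bytes.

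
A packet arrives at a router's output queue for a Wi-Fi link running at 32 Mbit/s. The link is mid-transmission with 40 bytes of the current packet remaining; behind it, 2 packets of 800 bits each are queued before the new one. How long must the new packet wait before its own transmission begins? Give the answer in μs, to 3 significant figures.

60.0 μs

Each queued packet: L/R = 800/32000000 = 25 μs.
2 queued → 50 μs.
Plus remaining 320 bits of current packet: 10 μs.
Queuing delay = 60.0 μs.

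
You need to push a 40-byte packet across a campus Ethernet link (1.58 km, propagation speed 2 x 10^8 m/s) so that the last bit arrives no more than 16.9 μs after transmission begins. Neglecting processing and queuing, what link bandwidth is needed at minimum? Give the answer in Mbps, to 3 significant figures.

L = 320 bits.
Propagation delay = 1580 / 200000000 = 7.9 μs.
Transmission budget = 16.9 − 7.9 = 9 μs.
R ≥ L / t_tx = 320 bits / 9e-06 s = 35.6 Mbps.

35.6 Mbps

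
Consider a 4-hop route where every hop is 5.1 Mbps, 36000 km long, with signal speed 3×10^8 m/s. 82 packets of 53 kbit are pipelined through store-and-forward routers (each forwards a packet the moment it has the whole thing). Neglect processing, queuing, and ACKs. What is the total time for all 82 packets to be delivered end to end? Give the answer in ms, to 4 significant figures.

Per-hop transmission t_tx = L/R = 53000/5100000 = 10.3922 ms.
Per-hop propagation t_prop = 36000000/300000000 = 120 ms.
Pipeline fill: first packet needs 4·t_tx to clear all hops; remaining 81 packets each add one t_tx.
Total = (4+82-1)·t_tx + 4·t_prop = 85·10.3922 + 4·120 = 1363 ms.

1363 ms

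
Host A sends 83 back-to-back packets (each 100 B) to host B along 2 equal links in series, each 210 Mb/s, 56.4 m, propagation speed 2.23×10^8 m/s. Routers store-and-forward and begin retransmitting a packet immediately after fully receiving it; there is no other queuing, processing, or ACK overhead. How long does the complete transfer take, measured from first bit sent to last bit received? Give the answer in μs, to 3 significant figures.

Per-hop transmission t_tx = L/R = 800/210000000 = 3.80952 μs.
Per-hop propagation t_prop = 56.4/223000000 = 0.252915 μs.
Pipeline fill: first packet needs 2·t_tx to clear all hops; remaining 82 packets each add one t_tx.
Total = (2+83-1)·t_tx + 2·t_prop = 84·3.80952 + 2·0.252915 = 321 μs.

321 μs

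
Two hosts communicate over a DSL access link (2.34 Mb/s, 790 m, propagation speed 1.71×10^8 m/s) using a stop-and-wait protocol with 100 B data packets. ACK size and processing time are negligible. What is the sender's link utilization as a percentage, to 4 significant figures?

t_tx = L/R = 800/2340000 = 0.00034188 s.
t_prop = 790/171000000 = 4.61988e-06 s; RTT = 9.23977e-06 s.
Cycle = t_tx + RTT = 0.00035112 s.
Utilization = t_tx / cycle = 0.00034188/0.00035112 = 97.37 %.

97.37 %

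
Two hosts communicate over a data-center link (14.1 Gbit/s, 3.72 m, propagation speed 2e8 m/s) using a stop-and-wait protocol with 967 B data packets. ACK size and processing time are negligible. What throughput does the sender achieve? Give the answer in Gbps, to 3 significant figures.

t_tx = L/R = 7736/14100000000 = 5.48652e-07 s.
t_prop = 3.72/200000000 = 1.86e-08 s; RTT = 3.72e-08 s.
Cycle = t_tx + RTT = 5.85852e-07 s.
Throughput = L / cycle = 7736 / 5.85852e-07 = 13.2 Gbps.

13.2 Gbps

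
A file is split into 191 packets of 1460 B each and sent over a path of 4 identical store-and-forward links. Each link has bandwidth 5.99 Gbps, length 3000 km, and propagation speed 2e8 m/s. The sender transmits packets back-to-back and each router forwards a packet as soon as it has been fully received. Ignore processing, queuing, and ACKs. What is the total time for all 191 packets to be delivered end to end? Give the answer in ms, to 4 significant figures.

60.38 ms

Per-hop transmission t_tx = L/R = 11680/5990000000 = 0.00194992 ms.
Per-hop propagation t_prop = 3000000/200000000 = 15 ms.
Pipeline fill: first packet needs 4·t_tx to clear all hops; remaining 190 packets each add one t_tx.
Total = (4+191-1)·t_tx + 4·t_prop = 194·0.00194992 + 4·15 = 60.38 ms.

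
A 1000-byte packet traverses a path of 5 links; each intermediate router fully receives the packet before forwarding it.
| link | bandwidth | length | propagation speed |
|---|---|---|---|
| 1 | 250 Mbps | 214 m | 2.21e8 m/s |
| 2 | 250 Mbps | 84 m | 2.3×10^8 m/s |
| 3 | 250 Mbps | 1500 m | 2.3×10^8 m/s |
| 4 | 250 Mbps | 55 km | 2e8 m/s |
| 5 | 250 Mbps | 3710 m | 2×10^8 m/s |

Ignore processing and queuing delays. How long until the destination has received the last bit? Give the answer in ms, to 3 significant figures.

0.461 ms

L = 1000 × 8 = 8000 bits.
Transmission delay per hop = L/R = 8000/250000000 = 0.032 ms; 5 hops → 0.16 ms.
Propagation delays (d/s per hop): 0.000968326, 0.000365217, 0.00652174, 0.275, 0.01855 ms; sum = 0.301405 ms.
End-to-end = 0.461 ms.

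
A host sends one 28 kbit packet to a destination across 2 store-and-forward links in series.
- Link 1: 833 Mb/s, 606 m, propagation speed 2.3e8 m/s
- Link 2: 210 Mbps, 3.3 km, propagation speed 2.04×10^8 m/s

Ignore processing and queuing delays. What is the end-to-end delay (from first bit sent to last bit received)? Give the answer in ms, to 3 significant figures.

0.186 ms

L = 28000 bits.
Transmission delays (L/R per hop): 0.0336134, 0.133333 ms; sum = 0.166947 ms.
Propagation delays (d/s per hop): 0.00263478, 0.0161765 ms; sum = 0.0188113 ms.
End-to-end = 0.186 ms.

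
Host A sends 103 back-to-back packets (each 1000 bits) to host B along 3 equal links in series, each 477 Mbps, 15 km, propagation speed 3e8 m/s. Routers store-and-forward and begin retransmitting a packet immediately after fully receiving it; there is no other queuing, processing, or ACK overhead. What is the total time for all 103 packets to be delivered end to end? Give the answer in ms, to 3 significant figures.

Per-hop transmission t_tx = L/R = 1000/477000000 = 0.00209644 ms.
Per-hop propagation t_prop = 15000/300000000 = 0.05 ms.
Pipeline fill: first packet needs 3·t_tx to clear all hops; remaining 102 packets each add one t_tx.
Total = (3+103-1)·t_tx + 3·t_prop = 105·0.00209644 + 3·0.05 = 0.370 ms.

0.370 ms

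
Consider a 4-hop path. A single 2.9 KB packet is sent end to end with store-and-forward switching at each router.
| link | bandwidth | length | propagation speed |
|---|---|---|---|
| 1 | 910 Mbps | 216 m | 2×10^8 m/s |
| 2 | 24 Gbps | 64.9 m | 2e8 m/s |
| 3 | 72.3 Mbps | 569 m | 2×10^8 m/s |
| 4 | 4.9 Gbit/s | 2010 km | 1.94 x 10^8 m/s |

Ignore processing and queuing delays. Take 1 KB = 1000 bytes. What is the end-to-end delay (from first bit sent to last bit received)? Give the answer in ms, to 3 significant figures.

L = 23200 bits.
Transmission delays (L/R per hop): 0.0254945, 0.000966667, 0.320885, 0.00473469 ms; sum = 0.352081 ms.
Propagation delays (d/s per hop): 0.00108, 0.0003245, 0.002845, 10.3608 ms; sum = 10.3651 ms.
End-to-end = 10.7 ms.

10.7 ms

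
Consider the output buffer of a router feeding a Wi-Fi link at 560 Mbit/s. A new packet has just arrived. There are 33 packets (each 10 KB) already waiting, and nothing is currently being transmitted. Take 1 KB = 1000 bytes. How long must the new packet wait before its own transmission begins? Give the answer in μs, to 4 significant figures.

4714 μs

Each queued packet: L/R = 80000/560000000 = 142.857 μs.
33 queued → 4714.29 μs.
Queuing delay = 4714 μs.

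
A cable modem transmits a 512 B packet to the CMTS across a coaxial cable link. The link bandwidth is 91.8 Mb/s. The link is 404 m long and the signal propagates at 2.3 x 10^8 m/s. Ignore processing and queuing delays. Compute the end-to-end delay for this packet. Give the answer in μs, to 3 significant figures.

L = 512 × 8 = 4096 bits.
Transmission delay = L/R = 4096 / 91800000 = 44.6187 μs.
Propagation delay = d/s = 404 m / 2.3e+08 m/s = 1.75652 μs.
Total = 46.4 μs.

46.4 μs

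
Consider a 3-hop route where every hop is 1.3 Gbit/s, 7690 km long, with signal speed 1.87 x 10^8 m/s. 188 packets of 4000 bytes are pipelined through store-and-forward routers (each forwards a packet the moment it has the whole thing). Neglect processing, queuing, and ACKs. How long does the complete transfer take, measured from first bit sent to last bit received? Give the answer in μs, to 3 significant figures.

Per-hop transmission t_tx = L/R = 32000/1300000000 = 24.6154 μs.
Per-hop propagation t_prop = 7690000/187000000 = 41123 μs.
Pipeline fill: first packet needs 3·t_tx to clear all hops; remaining 187 packets each add one t_tx.
Total = (3+188-1)·t_tx + 3·t_prop = 190·24.6154 + 3·41123 = 128000 μs.

128000 μs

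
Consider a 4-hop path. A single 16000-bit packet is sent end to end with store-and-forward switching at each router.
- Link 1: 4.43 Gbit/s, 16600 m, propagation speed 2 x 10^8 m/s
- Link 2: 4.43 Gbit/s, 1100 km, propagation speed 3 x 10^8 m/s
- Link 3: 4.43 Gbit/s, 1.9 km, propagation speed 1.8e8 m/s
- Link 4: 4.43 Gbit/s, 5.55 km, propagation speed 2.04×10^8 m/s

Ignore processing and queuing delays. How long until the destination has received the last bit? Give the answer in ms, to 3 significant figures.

3.80 ms

Transmission delay per hop = L/R = 16000/4430000000 = 0.00361174 ms; 4 hops → 0.014447 ms.
Propagation delays (d/s per hop): 0.083, 3.66667, 0.0105556, 0.0272059 ms; sum = 3.78743 ms.
End-to-end = 3.80 ms.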